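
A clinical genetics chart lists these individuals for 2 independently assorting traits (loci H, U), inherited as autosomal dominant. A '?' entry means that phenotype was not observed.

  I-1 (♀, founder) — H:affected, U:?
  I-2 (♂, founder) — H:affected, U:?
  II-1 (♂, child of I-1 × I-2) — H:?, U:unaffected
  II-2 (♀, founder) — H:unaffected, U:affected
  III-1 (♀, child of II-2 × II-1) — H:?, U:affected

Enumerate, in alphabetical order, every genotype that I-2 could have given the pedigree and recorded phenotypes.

H/I-1 aff ·: Hh|HH
H/I-2 aff ·: Hh|HH
H/II-1 ? I-1×I-2: hh|Hh|HH
H/II-2 un ·: hh
H/III-1 ? II-2×II-1: hh|Hh
⇒ H over [I-1,I-2,II-1,II-2,III-1]: 11 consistent
U/I-1 ? ·: uu|Uu
U/I-2 ? ·: uu|Uu
U/II-1 un I-1×I-2: uu
U/II-2 aff ·: Uu|UU
U/III-1 aff II-2×II-1: Uu
⇒ U over [I-1,I-2,II-1,II-2,III-1]: 8 consistent

I-2 ∈ {HH Uu, HH uu, Hh Uu, Hh uu}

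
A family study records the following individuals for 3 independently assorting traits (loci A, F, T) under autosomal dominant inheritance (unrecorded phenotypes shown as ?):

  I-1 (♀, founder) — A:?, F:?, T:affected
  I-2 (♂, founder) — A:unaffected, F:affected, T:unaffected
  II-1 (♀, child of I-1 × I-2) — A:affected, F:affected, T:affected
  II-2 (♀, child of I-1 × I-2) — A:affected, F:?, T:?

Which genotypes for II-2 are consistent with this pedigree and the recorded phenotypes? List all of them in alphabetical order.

A/I-1 ? ·: Aa|AA
A/I-2 un ·: aa
A/II-1 aff I-1×I-2: Aa
A/II-2 aff I-1×I-2: Aa
⇒ A over [I-1,I-2,II-1,II-2]: 2 consistent
F/I-1 ? ·: ff|Ff|FF
F/I-2 aff ·: Ff|FF
F/II-1 aff I-1×I-2: Ff|FF
F/II-2 ? I-1×I-2: ff|Ff|FF
⇒ F over [I-1,I-2,II-1,II-2]: 18 consistent
T/I-1 aff ·: Tt|TT
T/I-2 un ·: tt
T/II-1 aff I-1×I-2: Tt
T/II-2 ? I-1×I-2: tt|Tt
⇒ T over [I-1,I-2,II-1,II-2]: 3 consistent

II-2 ∈ {Aa FF Tt, Aa FF tt, Aa Ff Tt, Aa Ff tt, Aa ff Tt, Aa ff tt}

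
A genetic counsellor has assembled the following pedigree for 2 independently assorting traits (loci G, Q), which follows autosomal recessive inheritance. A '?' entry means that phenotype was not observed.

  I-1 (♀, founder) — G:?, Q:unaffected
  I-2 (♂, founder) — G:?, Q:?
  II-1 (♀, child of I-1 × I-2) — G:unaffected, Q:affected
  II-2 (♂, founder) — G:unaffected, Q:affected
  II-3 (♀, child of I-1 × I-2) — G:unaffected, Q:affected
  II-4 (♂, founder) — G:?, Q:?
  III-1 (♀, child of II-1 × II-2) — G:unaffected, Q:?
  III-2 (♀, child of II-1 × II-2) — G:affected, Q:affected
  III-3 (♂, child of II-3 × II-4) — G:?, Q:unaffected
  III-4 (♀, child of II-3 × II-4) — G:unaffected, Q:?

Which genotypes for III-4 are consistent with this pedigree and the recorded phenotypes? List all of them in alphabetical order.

G/I-1 ? ·: GG|Gg|gg
G/I-2 ? ·: GG|Gg|gg
G/II-1 un I-1×I-2: Gg
G/II-2 un ·: Gg
G/II-3 un I-1×I-2: GG|Gg
G/II-4 ? ·: GG|Gg|gg
G/III-1 un II-1×II-2: GG|Gg
G/III-2 aff II-1×II-2: gg
G/III-3 ? II-3×II-4: GG|Gg|gg
G/III-4 un II-3×II-4: GG|Gg
⇒ G over [I-1,I-2,II-1,II-2,II-3,II-4,III-1,III-2,III-3,III-4]: 204 consistent
Q/I-1 un ·: Qq
Q/I-2 ? ·: Qq|qq
Q/II-1 aff I-1×I-2: qq
Q/II-2 aff ·: qq
Q/II-3 aff I-1×I-2: qq
Q/II-4 ? ·: QQ|Qq
Q/III-1 ? II-1×II-2: qq
Q/III-2 aff II-1×II-2: qq
Q/III-3 un II-3×II-4: Qq
Q/III-4 ? II-3×II-4: Qq|qq
⇒ Q over [I-1,I-2,II-1,II-2,II-3,II-4,III-1,III-2,III-3,III-4]: 6 consistent

III-4 ∈ {GG Qq, GG qq, Gg Qq, Gg qq}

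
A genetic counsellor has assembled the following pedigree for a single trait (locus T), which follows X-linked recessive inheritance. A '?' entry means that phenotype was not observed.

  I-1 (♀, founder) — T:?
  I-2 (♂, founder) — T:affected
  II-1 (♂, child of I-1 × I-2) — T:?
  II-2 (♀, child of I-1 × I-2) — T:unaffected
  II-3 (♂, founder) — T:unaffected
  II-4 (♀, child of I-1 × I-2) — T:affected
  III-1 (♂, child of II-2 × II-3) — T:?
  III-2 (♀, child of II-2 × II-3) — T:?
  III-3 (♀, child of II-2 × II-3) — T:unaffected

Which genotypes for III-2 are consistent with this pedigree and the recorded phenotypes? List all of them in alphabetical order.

T/I-1 ? ·: X^TX^t
T/I-2 aff ·: X^tY
T/II-1 ? I-1×I-2: X^TY|X^tY
T/II-2 un I-1×I-2: X^TX^t
T/II-3 un ·: X^TY
T/II-4 aff I-1×I-2: X^tX^t
T/III-1 ? II-2×II-3: X^TY|X^tY
T/III-2 ? II-2×II-3: X^TX^T|X^TX^t
T/III-3 un II-2×II-3: X^TX^T|X^TX^t
⇒ T over [I-1,I-2,II-1,II-2,II-3,II-4,III-1,III-2,III-3]: 16 consistent

III-2 ∈ {X^TX^T, X^TX^t}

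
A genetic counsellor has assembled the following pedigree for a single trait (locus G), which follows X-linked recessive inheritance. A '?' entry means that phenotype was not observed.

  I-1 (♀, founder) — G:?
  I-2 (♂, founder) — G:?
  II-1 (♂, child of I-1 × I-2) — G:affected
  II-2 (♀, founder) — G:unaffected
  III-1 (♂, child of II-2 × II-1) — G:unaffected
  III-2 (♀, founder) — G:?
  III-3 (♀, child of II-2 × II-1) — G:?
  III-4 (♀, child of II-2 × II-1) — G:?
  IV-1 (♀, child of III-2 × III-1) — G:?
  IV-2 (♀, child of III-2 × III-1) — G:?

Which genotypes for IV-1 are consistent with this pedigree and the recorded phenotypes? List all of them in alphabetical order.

IV-1 ∈ {X^GX^G, X^GX^g}

G/I-1 ? ·: X^GX^g|X^gX^g
G/I-2 ? ·: X^GY|X^gY
G/II-1 aff I-1×I-2: X^gY
G/II-2 un ·: X^GX^G|X^GX^g
G/III-1 un II-2×II-1: X^GY
G/III-2 ? ·: X^GX^G|X^GX^g|X^gX^g
G/III-3 ? II-2×II-1: X^GX^g|X^gX^g
G/III-4 ? II-2×II-1: X^GX^g|X^gX^g
G/IV-1 ? III-2×III-1: X^GX^G|X^GX^g
G/IV-2 ? III-2×III-1: X^GX^G|X^GX^g
⇒ G over [I-1,I-2,II-1,II-2,III-1,III-2,III-3,III-4,IV-1,IV-2]: 120 consistent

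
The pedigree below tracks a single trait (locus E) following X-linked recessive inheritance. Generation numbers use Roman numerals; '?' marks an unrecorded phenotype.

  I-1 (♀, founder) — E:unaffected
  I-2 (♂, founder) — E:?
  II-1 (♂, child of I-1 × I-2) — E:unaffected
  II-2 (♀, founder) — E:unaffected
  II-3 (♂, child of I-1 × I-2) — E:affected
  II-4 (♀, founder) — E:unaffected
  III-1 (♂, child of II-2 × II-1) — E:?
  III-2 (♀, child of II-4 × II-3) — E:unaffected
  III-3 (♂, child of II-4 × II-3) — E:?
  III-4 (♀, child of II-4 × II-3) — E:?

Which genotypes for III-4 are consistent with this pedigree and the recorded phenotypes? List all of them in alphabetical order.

E/I-1 un ·: X^EX^e
E/I-2 ? ·: X^EY|X^eY
E/II-1 un I-1×I-2: X^EY
E/II-2 un ·: X^EX^E|X^EX^e
E/II-3 aff I-1×I-2: X^eY
E/II-4 un ·: X^EX^E|X^EX^e
E/III-1 ? II-2×II-1: X^EY|X^eY
E/III-2 un II-4×II-3: X^EX^e
E/III-3 ? II-4×II-3: X^EY|X^eY
E/III-4 ? II-4×II-3: X^EX^e|X^eX^e
⇒ E over [I-1,I-2,II-1,II-2,II-3,II-4,III-1,III-2,III-3,III-4]: 30 consistent

III-4 ∈ {X^EX^e, X^eX^e}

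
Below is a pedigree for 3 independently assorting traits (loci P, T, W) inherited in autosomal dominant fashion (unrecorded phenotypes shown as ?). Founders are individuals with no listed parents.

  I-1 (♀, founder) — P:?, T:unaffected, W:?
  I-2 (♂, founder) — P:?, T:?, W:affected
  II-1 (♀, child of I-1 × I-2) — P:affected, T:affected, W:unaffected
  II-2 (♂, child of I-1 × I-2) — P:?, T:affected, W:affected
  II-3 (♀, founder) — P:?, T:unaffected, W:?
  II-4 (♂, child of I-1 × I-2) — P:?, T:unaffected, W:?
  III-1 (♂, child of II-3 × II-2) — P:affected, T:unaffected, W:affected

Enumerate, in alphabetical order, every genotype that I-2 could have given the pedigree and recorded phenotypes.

I-2 ∈ {PP Tt Ww, Pp Tt Ww, pp Tt Ww}

P/I-1 ? ·: pp|Pp|PP
P/I-2 ? ·: pp|Pp|PP
P/II-1 aff I-1×I-2: Pp|PP
P/II-2 ? I-1×I-2: pp|Pp|PP
P/II-3 ? ·: pp|Pp|PP
P/II-4 ? I-1×I-2: pp|Pp|PP
P/III-1 aff II-3×II-2: Pp|PP
⇒ P over [I-1,I-2,II-1,II-2,II-3,II-4,III-1]: 180 consistent
T/I-1 un ·: tt
T/I-2 ? ·: Tt
T/II-1 aff I-1×I-2: Tt
T/II-2 aff I-1×I-2: Tt
T/II-3 un ·: tt
T/II-4 un I-1×I-2: tt
T/III-1 un II-3×II-2: tt
⇒ T over [I-1,I-2,II-1,II-2,II-3,II-4,III-1]: 1 consistent
W/I-1 ? ·: ww|Ww
W/I-2 aff ·: Ww
W/II-1 un I-1×I-2: ww
W/II-2 aff I-1×I-2: Ww|WW
W/II-3 ? ·: ww|Ww|WW
W/II-4 ? I-1×I-2: ww|Ww|WW
W/III-1 aff II-3×II-2: Ww|WW
⇒ W over [I-1,I-2,II-1,II-2,II-3,II-4,III-1]: 37 consistent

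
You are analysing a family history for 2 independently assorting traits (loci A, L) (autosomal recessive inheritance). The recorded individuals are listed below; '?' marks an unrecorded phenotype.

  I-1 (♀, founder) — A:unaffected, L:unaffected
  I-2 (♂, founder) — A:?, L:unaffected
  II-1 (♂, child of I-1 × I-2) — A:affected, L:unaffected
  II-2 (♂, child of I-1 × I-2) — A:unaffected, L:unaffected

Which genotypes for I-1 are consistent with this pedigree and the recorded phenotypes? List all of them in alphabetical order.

A/I-1 un ·: Aa
A/I-2 ? ·: Aa|aa
A/II-1 aff I-1×I-2: aa
A/II-2 un I-1×I-2: AA|Aa
⇒ A over [I-1,I-2,II-1,II-2]: 3 consistent
L/I-1 un ·: LL|Ll
L/I-2 un ·: LL|Ll
L/II-1 un I-1×I-2: LL|Ll
L/II-2 un I-1×I-2: LL|Ll
⇒ L over [I-1,I-2,II-1,II-2]: 13 consistent

I-1 ∈ {Aa LL, Aa Ll}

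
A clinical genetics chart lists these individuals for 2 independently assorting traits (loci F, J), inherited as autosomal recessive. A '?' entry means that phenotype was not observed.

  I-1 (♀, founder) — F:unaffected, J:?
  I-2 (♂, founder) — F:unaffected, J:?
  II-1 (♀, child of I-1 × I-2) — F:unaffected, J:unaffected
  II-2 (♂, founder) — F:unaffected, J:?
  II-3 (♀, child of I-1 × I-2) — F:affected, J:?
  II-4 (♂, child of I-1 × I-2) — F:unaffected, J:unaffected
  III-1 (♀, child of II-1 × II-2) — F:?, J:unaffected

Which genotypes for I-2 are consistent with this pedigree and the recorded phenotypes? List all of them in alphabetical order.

I-2 ∈ {Ff JJ, Ff Jj, Ff jj}

F/I-1 un ·: Ff
F/I-2 un ·: Ff
F/II-1 un I-1×I-2: FF|Ff
F/II-2 un ·: FF|Ff
F/II-3 aff I-1×I-2: ff
F/II-4 un I-1×I-2: FF|Ff
F/III-1 ? II-1×II-2: FF|Ff|ff
⇒ F over [I-1,I-2,II-1,II-2,II-3,II-4,III-1]: 16 consistent
J/I-1 ? ·: JJ|Jj|jj
J/I-2 ? ·: JJ|Jj|jj
J/II-1 un I-1×I-2: JJ|Jj
J/II-2 ? ·: JJ|Jj|jj
J/II-3 ? I-1×I-2: JJ|Jj|jj
J/II-4 un I-1×I-2: JJ|Jj
J/III-1 un II-1×II-2: JJ|Jj
⇒ J over [I-1,I-2,II-1,II-2,II-3,II-4,III-1]: 160 consistent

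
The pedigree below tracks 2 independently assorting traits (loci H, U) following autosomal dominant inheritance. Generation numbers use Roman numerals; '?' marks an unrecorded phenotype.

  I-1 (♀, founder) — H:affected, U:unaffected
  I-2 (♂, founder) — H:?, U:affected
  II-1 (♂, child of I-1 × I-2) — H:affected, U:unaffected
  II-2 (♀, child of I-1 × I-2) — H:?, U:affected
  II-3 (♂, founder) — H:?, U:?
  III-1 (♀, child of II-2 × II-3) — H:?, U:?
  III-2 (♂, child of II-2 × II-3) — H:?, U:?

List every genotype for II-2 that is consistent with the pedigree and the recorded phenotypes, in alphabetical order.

H/I-1 aff ·: Hh|HH
H/I-2 ? ·: hh|Hh|HH
H/II-1 aff I-1×I-2: Hh|HH
H/II-2 ? I-1×I-2: hh|Hh|HH
H/II-3 ? ·: hh|Hh|HH
H/III-1 ? II-2×II-3: hh|Hh|HH
H/III-2 ? II-2×II-3: hh|Hh|HH
⇒ H over [I-1,I-2,II-1,II-2,II-3,III-1,III-2]: 196 consistent
U/I-1 un ·: uu
U/I-2 aff ·: Uu
U/II-1 un I-1×I-2: uu
U/II-2 aff I-1×I-2: Uu
U/II-3 ? ·: uu|Uu|UU
U/III-1 ? II-2×II-3: uu|Uu|UU
U/III-2 ? II-2×II-3: uu|Uu|UU
⇒ U over [I-1,I-2,II-1,II-2,II-3,III-1,III-2]: 17 consistent

II-2 ∈ {HH Uu, Hh Uu, hh Uu}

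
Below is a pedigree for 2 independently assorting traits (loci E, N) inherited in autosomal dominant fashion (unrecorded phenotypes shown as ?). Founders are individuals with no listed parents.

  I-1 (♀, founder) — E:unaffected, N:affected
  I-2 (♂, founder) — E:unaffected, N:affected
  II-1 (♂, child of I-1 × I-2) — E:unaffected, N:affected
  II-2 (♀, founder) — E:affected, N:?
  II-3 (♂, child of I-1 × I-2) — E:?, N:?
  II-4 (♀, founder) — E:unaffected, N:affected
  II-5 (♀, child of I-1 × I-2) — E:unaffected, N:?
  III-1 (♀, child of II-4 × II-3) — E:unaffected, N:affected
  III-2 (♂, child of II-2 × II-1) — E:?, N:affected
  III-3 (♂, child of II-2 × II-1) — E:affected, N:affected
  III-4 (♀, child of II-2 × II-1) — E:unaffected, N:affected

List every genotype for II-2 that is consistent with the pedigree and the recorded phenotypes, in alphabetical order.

E/I-1 un ·: ee
E/I-2 un ·: ee
E/II-1 un I-1×I-2: ee
E/II-2 aff ·: Ee
E/II-3 ? I-1×I-2: ee
E/II-4 un ·: ee
E/II-5 un I-1×I-2: ee
E/III-1 un II-4×II-3: ee
E/III-2 ? II-2×II-1: ee|Ee
E/III-3 aff II-2×II-1: Ee
E/III-4 un II-2×II-1: ee
⇒ E over [I-1,I-2,II-1,II-2,II-3,II-4,II-5,III-1,III-2,III-3,III-4]: 2 consistent
N/I-1 aff ·: Nn|NN
N/I-2 aff ·: Nn|NN
N/II-1 aff I-1×I-2: Nn|NN
N/II-2 ? ·: nn|Nn|NN
N/II-3 ? I-1×I-2: nn|Nn|NN
N/II-4 aff ·: Nn|NN
N/II-5 ? I-1×I-2: nn|Nn|NN
N/III-1 aff II-4×II-3: Nn|NN
N/III-2 aff II-2×II-1: Nn|NN
N/III-3 aff II-2×II-1: Nn|NN
N/III-4 aff II-2×II-1: Nn|NN
⇒ N over [I-1,I-2,II-1,II-2,II-3,II-4,II-5,III-1,III-2,III-3,III-4]: 1515 consistent

II-2 ∈ {Ee NN, Ee Nn, Ee nn}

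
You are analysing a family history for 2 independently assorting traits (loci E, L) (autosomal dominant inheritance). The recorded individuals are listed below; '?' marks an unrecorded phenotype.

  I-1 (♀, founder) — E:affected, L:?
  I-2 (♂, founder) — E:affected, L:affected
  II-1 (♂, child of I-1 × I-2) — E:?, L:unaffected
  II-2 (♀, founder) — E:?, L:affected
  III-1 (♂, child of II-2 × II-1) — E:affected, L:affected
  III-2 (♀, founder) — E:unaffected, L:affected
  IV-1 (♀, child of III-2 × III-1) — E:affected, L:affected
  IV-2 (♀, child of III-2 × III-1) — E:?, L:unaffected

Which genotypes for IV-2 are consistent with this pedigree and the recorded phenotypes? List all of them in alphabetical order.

IV-2 ∈ {Ee ll, ee ll}

E/I-1 aff ·: Ee|EE
E/I-2 aff ·: Ee|EE
E/II-1 ? I-1×I-2: ee|Ee|EE
E/II-2 ? ·: ee|Ee|EE
E/III-1 aff II-2×II-1: Ee|EE
E/III-2 un ·: ee
E/IV-1 aff III-2×III-1: Ee
E/IV-2 ? III-2×III-1: ee|Ee
⇒ E over [I-1,I-2,II-1,II-2,III-1,III-2,IV-1,IV-2]: 52 consistent
L/I-1 ? ·: ll|Ll
L/I-2 aff ·: Ll
L/II-1 un I-1×I-2: ll
L/II-2 aff ·: Ll|LL
L/III-1 aff II-2×II-1: Ll
L/III-2 aff ·: Ll
L/IV-1 aff III-2×III-1: Ll|LL
L/IV-2 un III-2×III-1: ll
⇒ L over [I-1,I-2,II-1,II-2,III-1,III-2,IV-1,IV-2]: 8 consistent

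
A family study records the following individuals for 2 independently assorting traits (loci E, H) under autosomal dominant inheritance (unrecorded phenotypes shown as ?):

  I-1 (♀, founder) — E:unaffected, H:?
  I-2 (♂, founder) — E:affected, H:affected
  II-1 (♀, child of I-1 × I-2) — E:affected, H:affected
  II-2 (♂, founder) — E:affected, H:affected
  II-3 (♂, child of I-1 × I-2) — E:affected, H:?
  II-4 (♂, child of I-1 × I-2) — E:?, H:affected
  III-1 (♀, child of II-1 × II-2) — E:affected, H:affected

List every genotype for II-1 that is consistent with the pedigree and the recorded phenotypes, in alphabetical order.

E/I-1 un ·: ee
E/I-2 aff ·: Ee|EE
E/II-1 aff I-1×I-2: Ee
E/II-2 aff ·: Ee|EE
E/II-3 aff I-1×I-2: Ee
E/II-4 ? I-1×I-2: ee|Ee
E/III-1 aff II-1×II-2: Ee|EE
⇒ E over [I-1,I-2,II-1,II-2,II-3,II-4,III-1]: 12 consistent
H/I-1 ? ·: hh|Hh|HH
H/I-2 aff ·: Hh|HH
H/II-1 aff I-1×I-2: Hh|HH
H/II-2 aff ·: Hh|HH
H/II-3 ? I-1×I-2: hh|Hh|HH
H/II-4 aff I-1×I-2: Hh|HH
H/III-1 aff II-1×II-2: Hh|HH
⇒ H over [I-1,I-2,II-1,II-2,II-3,II-4,III-1]: 113 consistent

II-1 ∈ {Ee HH, Ee Hh}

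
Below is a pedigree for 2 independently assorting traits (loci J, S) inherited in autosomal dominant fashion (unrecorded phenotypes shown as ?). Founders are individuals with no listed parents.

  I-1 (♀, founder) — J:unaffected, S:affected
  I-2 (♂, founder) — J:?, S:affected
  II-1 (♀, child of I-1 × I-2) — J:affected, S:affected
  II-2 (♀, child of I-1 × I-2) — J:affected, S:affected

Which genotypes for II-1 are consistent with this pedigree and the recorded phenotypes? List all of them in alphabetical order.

J/I-1 un ·: jj
J/I-2 ? ·: Jj|JJ
J/II-1 aff I-1×I-2: Jj
J/II-2 aff I-1×I-2: Jj
⇒ J over [I-1,I-2,II-1,II-2]: 2 consistent
S/I-1 aff ·: Ss|SS
S/I-2 aff ·: Ss|SS
S/II-1 aff I-1×I-2: Ss|SS
S/II-2 aff I-1×I-2: Ss|SS
⇒ S over [I-1,I-2,II-1,II-2]: 13 consistent

II-1 ∈ {Jj SS, Jj Ss}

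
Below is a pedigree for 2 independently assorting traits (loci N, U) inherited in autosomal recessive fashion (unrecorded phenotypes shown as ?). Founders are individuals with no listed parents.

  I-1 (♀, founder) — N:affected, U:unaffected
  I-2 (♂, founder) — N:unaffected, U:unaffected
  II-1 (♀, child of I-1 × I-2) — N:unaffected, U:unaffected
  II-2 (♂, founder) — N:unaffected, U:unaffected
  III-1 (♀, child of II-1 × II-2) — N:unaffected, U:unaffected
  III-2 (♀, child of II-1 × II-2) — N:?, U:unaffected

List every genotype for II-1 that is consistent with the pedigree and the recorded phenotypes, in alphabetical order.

II-1 ∈ {Nn UU, Nn Uu}

N/I-1 aff ·: nn
N/I-2 un ·: NN|Nn
N/II-1 un I-1×I-2: Nn
N/II-2 un ·: NN|Nn
N/III-1 un II-1×II-2: NN|Nn
N/III-2 ? II-1×II-2: NN|Nn|nn
⇒ N over [I-1,I-2,II-1,II-2,III-1,III-2]: 20 consistent
U/I-1 un ·: UU|Uu
U/I-2 un ·: UU|Uu
U/II-1 un I-1×I-2: UU|Uu
U/II-2 un ·: UU|Uu
U/III-1 un II-1×II-2: UU|Uu
U/III-2 un II-1×II-2: UU|Uu
⇒ U over [I-1,I-2,II-1,II-2,III-1,III-2]: 44 consistent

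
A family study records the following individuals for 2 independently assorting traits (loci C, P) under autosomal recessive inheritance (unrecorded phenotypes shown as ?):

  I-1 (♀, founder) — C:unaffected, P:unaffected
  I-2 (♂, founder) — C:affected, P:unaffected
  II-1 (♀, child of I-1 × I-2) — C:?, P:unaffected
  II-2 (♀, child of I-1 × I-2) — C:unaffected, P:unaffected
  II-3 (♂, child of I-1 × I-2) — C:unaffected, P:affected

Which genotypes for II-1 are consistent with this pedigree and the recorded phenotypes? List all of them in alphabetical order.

II-1 ∈ {Cc PP, Cc Pp, cc PP, cc Pp}

C/I-1 un ·: CC|Cc
C/I-2 aff ·: cc
C/II-1 ? I-1×I-2: Cc|cc
C/II-2 un I-1×I-2: Cc
C/II-3 un I-1×I-2: Cc
⇒ C over [I-1,I-2,II-1,II-2,II-3]: 3 consistent
P/I-1 un ·: Pp
P/I-2 un ·: Pp
P/II-1 un I-1×I-2: PP|Pp
P/II-2 un I-1×I-2: PP|Pp
P/II-3 aff I-1×I-2: pp
⇒ P over [I-1,I-2,II-1,II-2,II-3]: 4 consistent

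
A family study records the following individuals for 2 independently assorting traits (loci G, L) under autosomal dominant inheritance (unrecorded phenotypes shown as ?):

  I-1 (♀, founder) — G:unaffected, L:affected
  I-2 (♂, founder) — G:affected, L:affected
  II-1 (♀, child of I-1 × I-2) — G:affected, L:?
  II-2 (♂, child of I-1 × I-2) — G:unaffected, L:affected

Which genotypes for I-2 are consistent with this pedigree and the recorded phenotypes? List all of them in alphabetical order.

I-2 ∈ {Gg LL, Gg Ll}

G/I-1 un ·: gg
G/I-2 aff ·: Gg
G/II-1 aff I-1×I-2: Gg
G/II-2 un I-1×I-2: gg
⇒ G over [I-1,I-2,II-1,II-2]: 1 consistent
L/I-1 aff ·: Ll|LL
L/I-2 aff ·: Ll|LL
L/II-1 ? I-1×I-2: ll|Ll|LL
L/II-2 aff I-1×I-2: Ll|LL
⇒ L over [I-1,I-2,II-1,II-2]: 15 consistent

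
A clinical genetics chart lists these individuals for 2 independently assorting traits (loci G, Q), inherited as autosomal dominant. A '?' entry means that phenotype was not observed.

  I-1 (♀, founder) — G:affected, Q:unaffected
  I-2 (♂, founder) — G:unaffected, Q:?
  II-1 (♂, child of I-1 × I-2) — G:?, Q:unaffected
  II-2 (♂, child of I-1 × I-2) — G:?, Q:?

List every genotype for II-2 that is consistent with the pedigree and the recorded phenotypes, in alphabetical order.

II-2 ∈ {Gg Qq, Gg qq, gg Qq, gg qq}

G/I-1 aff ·: Gg|GG
G/I-2 un ·: gg
G/II-1 ? I-1×I-2: gg|Gg
G/II-2 ? I-1×I-2: gg|Gg
⇒ G over [I-1,I-2,II-1,II-2]: 5 consistent
Q/I-1 un ·: qq
Q/I-2 ? ·: qq|Qq
Q/II-1 un I-1×I-2: qq
Q/II-2 ? I-1×I-2: qq|Qq
⇒ Q over [I-1,I-2,II-1,II-2]: 3 consistent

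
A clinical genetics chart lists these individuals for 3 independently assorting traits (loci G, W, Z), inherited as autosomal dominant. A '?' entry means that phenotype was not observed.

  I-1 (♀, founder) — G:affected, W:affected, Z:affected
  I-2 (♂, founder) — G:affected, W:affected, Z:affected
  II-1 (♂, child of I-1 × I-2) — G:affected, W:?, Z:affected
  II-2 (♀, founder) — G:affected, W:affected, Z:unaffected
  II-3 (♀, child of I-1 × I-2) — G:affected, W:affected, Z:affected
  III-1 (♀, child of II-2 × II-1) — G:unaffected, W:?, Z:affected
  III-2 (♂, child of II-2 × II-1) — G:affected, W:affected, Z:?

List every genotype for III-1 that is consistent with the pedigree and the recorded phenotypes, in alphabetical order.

III-1 ∈ {gg WW Zz, gg Ww Zz, gg ww Zz}

G/I-1 aff ·: Gg|GG
G/I-2 aff ·: Gg|GG
G/II-1 aff I-1×I-2: Gg
G/II-2 aff ·: Gg
G/II-3 aff I-1×I-2: Gg|GG
G/III-1 un II-2×II-1: gg
G/III-2 aff II-2×II-1: Gg|GG
⇒ G over [I-1,I-2,II-1,II-2,II-3,III-1,III-2]: 12 consistent
W/I-1 aff ·: Ww|WW
W/I-2 aff ·: Ww|WW
W/II-1 ? I-1×I-2: ww|Ww|WW
W/II-2 aff ·: Ww|WW
W/II-3 aff I-1×I-2: Ww|WW
W/III-1 ? II-2×II-1: ww|Ww|WW
W/III-2 aff II-2×II-1: Ww|WW
⇒ W over [I-1,I-2,II-1,II-2,II-3,III-1,III-2]: 101 consistent
Z/I-1 aff ·: Zz|ZZ
Z/I-2 aff ·: Zz|ZZ
Z/II-1 aff I-1×I-2: Zz|ZZ
Z/II-2 un ·: zz
Z/II-3 aff I-1×I-2: Zz|ZZ
Z/III-1 aff II-2×II-1: Zz
Z/III-2 ? II-2×II-1: zz|Zz
⇒ Z over [I-1,I-2,II-1,II-2,II-3,III-1,III-2]: 19 consistent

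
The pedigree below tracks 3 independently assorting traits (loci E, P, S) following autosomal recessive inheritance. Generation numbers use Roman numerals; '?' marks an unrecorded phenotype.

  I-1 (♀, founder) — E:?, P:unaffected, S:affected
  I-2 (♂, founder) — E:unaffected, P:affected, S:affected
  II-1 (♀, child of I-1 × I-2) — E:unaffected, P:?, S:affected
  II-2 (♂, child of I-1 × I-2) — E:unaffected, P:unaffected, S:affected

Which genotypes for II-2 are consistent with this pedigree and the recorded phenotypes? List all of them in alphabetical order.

II-2 ∈ {EE Pp ss, Ee Pp ss}

E/I-1 ? ·: EE|Ee|ee
E/I-2 un ·: EE|Ee
E/II-1 un I-1×I-2: EE|Ee
E/II-2 un I-1×I-2: EE|Ee
⇒ E over [I-1,I-2,II-1,II-2]: 15 consistent
P/I-1 un ·: PP|Pp
P/I-2 aff ·: pp
P/II-1 ? I-1×I-2: Pp|pp
P/II-2 un I-1×I-2: Pp
⇒ P over [I-1,I-2,II-1,II-2]: 3 consistent
S/I-1 aff ·: ss
S/I-2 aff ·: ss
S/II-1 aff I-1×I-2: ss
S/II-2 aff I-1×I-2: ss
⇒ S over [I-1,I-2,II-1,II-2]: 1 consistent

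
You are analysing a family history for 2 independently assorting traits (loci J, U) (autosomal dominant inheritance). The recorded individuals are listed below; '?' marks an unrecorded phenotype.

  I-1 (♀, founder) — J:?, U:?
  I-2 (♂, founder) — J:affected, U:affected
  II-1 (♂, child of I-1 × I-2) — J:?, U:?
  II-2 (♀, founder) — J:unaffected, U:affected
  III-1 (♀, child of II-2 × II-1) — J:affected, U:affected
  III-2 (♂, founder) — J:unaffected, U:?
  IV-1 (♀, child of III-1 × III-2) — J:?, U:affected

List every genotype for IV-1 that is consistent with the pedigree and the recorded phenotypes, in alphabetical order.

IV-1 ∈ {Jj UU, Jj Uu, jj UU, jj Uu}

J/I-1 ? ·: jj|Jj|JJ
J/I-2 aff ·: Jj|JJ
J/II-1 ? I-1×I-2: Jj|JJ
J/II-2 un ·: jj
J/III-1 aff II-2×II-1: Jj
J/III-2 un ·: jj
J/IV-1 ? III-1×III-2: jj|Jj
⇒ J over [I-1,I-2,II-1,II-2,III-1,III-2,IV-1]: 18 consistent
U/I-1 ? ·: uu|Uu|UU
U/I-2 aff ·: Uu|UU
U/II-1 ? I-1×I-2: uu|Uu|UU
U/II-2 aff ·: Uu|UU
U/III-1 aff II-2×II-1: Uu|UU
U/III-2 ? ·: uu|Uu|UU
U/IV-1 aff III-1×III-2: Uu|UU
⇒ U over [I-1,I-2,II-1,II-2,III-1,III-2,IV-1]: 162 consistent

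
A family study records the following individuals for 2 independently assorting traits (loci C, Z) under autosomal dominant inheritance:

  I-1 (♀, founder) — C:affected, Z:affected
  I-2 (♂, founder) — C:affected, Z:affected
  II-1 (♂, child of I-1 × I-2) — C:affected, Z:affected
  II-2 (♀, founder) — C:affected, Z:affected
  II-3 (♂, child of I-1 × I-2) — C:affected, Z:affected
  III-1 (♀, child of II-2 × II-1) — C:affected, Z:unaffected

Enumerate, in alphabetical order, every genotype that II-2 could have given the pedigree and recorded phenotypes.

II-2 ∈ {CC Zz, Cc Zz}

C/I-1 aff ·: Cc|CC
C/I-2 aff ·: Cc|CC
C/II-1 aff I-1×I-2: Cc|CC
C/II-2 aff ·: Cc|CC
C/II-3 aff I-1×I-2: Cc|CC
C/III-1 aff II-2×II-1: Cc|CC
⇒ C over [I-1,I-2,II-1,II-2,II-3,III-1]: 45 consistent
Z/I-1 aff ·: Zz|ZZ
Z/I-2 aff ·: Zz|ZZ
Z/II-1 aff I-1×I-2: Zz
Z/II-2 aff ·: Zz
Z/II-3 aff I-1×I-2: Zz|ZZ
Z/III-1 un II-2×II-1: zz
⇒ Z over [I-1,I-2,II-1,II-2,II-3,III-1]: 6 consistent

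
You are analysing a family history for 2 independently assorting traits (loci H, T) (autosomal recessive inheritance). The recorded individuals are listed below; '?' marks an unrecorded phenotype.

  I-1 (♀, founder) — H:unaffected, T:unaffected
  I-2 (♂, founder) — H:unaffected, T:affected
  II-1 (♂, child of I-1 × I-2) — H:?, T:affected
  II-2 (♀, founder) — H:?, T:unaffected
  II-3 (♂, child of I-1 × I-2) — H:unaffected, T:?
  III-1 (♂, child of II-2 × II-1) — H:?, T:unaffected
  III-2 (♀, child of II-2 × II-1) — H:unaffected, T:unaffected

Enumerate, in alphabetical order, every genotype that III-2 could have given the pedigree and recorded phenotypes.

H/I-1 un ·: HH|Hh
H/I-2 un ·: HH|Hh
H/II-1 ? I-1×I-2: HH|Hh|hh
H/II-2 ? ·: HH|Hh|hh
H/II-3 un I-1×I-2: HH|Hh
H/III-1 ? II-2×II-1: HH|Hh|hh
H/III-2 un II-2×II-1: HH|Hh
⇒ H over [I-1,I-2,II-1,II-2,II-3,III-1,III-2]: 120 consistent
T/I-1 un ·: Tt
T/I-2 aff ·: tt
T/II-1 aff I-1×I-2: tt
T/II-2 un ·: TT|Tt
T/II-3 ? I-1×I-2: Tt|tt
T/III-1 un II-2×II-1: Tt
T/III-2 un II-2×II-1: Tt
⇒ T over [I-1,I-2,II-1,II-2,II-3,III-1,III-2]: 4 consistent

III-2 ∈ {HH Tt, Hh Tt}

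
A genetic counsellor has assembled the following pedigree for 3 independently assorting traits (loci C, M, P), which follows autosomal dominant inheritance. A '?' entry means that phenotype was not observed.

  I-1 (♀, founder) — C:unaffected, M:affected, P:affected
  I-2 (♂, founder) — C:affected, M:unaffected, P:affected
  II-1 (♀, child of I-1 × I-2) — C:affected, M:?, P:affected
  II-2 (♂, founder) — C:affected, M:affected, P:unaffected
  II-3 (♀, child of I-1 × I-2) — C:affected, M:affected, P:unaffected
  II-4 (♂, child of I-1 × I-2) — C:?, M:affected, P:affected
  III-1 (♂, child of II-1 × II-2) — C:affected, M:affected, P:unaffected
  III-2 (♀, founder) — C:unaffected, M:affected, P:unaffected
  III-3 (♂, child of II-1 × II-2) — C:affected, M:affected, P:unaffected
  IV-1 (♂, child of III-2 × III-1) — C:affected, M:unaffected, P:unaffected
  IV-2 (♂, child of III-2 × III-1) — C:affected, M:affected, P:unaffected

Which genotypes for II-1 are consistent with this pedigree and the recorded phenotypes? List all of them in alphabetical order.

C/I-1 un ·: cc
C/I-2 aff ·: Cc|CC
C/II-1 aff I-1×I-2: Cc
C/II-2 aff ·: Cc|CC
C/II-3 aff I-1×I-2: Cc
C/II-4 ? I-1×I-2: cc|Cc
C/III-1 aff II-1×II-2: Cc|CC
C/III-2 un ·: cc
C/III-3 aff II-1×II-2: Cc|CC
C/IV-1 aff III-2×III-1: Cc
C/IV-2 aff III-2×III-1: Cc
⇒ C over [I-1,I-2,II-1,II-2,II-3,II-4,III-1,III-2,III-3,IV-1,IV-2]: 24 consistent
M/I-1 aff ·: Mm|MM
M/I-2 un ·: mm
M/II-1 ? I-1×I-2: mm|Mm
M/II-2 aff ·: Mm|MM
M/II-3 aff I-1×I-2: Mm
M/II-4 aff I-1×I-2: Mm
M/III-1 aff II-1×II-2: Mm
M/III-2 aff ·: Mm
M/III-3 aff II-1×II-2: Mm|MM
M/IV-1 un III-2×III-1: mm
M/IV-2 aff III-2×III-1: Mm|MM
⇒ M over [I-1,I-2,II-1,II-2,II-3,II-4,III-1,III-2,III-3,IV-1,IV-2]: 20 consistent
P/I-1 aff ·: Pp
P/I-2 aff ·: Pp
P/II-1 aff I-1×I-2: Pp
P/II-2 un ·: pp
P/II-3 un I-1×I-2: pp
P/II-4 aff I-1×I-2: Pp|PP
P/III-1 un II-1×II-2: pp
P/III-2 un ·: pp
P/III-3 un II-1×II-2: pp
P/IV-1 un III-2×III-1: pp
P/IV-2 un III-2×III-1: pp
⇒ P over [I-1,I-2,II-1,II-2,II-3,II-4,III-1,III-2,III-3,IV-1,IV-2]: 2 consistent

II-1 ∈ {Cc Mm Pp, Cc mm Pp}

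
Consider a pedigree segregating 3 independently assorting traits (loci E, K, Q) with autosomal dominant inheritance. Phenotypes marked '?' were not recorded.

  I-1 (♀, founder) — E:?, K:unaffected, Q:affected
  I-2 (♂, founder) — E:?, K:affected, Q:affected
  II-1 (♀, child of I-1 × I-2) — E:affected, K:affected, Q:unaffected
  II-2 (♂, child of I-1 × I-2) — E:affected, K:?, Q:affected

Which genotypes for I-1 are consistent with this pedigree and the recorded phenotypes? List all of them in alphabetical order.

I-1 ∈ {EE kk Qq, Ee kk Qq, ee kk Qq}

E/I-1 ? ·: ee|Ee|EE
E/I-2 ? ·: ee|Ee|EE
E/II-1 aff I-1×I-2: Ee|EE
E/II-2 aff I-1×I-2: Ee|EE
⇒ E over [I-1,I-2,II-1,II-2]: 17 consistent
K/I-1 un ·: kk
K/I-2 aff ·: Kk|KK
K/II-1 aff I-1×I-2: Kk
K/II-2 ? I-1×I-2: kk|Kk
⇒ K over [I-1,I-2,II-1,II-2]: 3 consistent
Q/I-1 aff ·: Qq
Q/I-2 aff ·: Qq
Q/II-1 un I-1×I-2: qq
Q/II-2 aff I-1×I-2: Qq|QQ
⇒ Q over [I-1,I-2,II-1,II-2]: 2 consistent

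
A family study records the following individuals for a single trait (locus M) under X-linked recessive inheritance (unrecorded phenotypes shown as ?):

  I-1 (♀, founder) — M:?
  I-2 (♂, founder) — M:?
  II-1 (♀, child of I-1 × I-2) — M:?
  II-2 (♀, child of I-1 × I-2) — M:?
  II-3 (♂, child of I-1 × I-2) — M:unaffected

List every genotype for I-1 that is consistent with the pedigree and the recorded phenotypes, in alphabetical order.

M/I-1 ? ·: X^MX^M|X^MX^m
M/I-2 ? ·: X^MY|X^mY
M/II-1 ? I-1×I-2: X^MX^M|X^MX^m|X^mX^m
M/II-2 ? I-1×I-2: X^MX^M|X^MX^m|X^mX^m
M/II-3 un I-1×I-2: X^MY
⇒ M over [I-1,I-2,II-1,II-2,II-3]: 10 consistent

I-1 ∈ {X^MX^M, X^MX^m}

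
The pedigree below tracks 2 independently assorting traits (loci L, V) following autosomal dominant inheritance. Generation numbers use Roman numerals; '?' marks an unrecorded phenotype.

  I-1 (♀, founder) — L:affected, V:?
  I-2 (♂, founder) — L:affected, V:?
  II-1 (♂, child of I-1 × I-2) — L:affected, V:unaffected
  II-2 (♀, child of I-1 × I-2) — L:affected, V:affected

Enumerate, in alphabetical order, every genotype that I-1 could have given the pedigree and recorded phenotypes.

L/I-1 aff ·: Ll|LL
L/I-2 aff ·: Ll|LL
L/II-1 aff I-1×I-2: Ll|LL
L/II-2 aff I-1×I-2: Ll|LL
⇒ L over [I-1,I-2,II-1,II-2]: 13 consistent
V/I-1 ? ·: vv|Vv
V/I-2 ? ·: vv|Vv
V/II-1 un I-1×I-2: vv
V/II-2 aff I-1×I-2: Vv|VV
⇒ V over [I-1,I-2,II-1,II-2]: 4 consistent

I-1 ∈ {LL Vv, LL vv, Ll Vv, Ll vv}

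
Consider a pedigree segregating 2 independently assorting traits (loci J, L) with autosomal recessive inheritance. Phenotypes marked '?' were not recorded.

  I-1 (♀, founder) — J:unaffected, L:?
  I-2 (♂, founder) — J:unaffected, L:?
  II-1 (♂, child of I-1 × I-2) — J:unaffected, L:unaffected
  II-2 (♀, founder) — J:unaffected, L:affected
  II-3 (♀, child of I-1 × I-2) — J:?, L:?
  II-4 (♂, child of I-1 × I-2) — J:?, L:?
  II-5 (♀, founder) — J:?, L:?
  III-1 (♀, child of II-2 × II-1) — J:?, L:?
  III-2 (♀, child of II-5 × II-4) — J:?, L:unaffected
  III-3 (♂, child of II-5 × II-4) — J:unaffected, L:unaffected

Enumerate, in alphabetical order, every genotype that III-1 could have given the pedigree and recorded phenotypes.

III-1 ∈ {JJ Ll, JJ ll, Jj Ll, Jj ll, jj Ll, jj ll}

J/I-1 un ·: JJ|Jj
J/I-2 un ·: JJ|Jj
J/II-1 un I-1×I-2: JJ|Jj
J/II-2 un ·: JJ|Jj
J/II-3 ? I-1×I-2: JJ|Jj|jj
J/II-4 ? I-1×I-2: JJ|Jj|jj
J/II-5 ? ·: JJ|Jj|jj
J/III-1 ? II-2×II-1: JJ|Jj|jj
J/III-2 ? II-5×II-4: JJ|Jj|jj
J/III-3 un II-5×II-4: JJ|Jj
⇒ J over [I-1,I-2,II-1,II-2,II-3,II-4,II-5,III-1,III-2,III-3]: 1098 consistent
L/I-1 ? ·: LL|Ll|ll
L/I-2 ? ·: LL|Ll|ll
L/II-1 un I-1×I-2: LL|Ll
L/II-2 aff ·: ll
L/II-3 ? I-1×I-2: LL|Ll|ll
L/II-4 ? I-1×I-2: LL|Ll|ll
L/II-5 ? ·: LL|Ll|ll
L/III-1 ? II-2×II-1: Ll|ll
L/III-2 un II-5×II-4: LL|Ll
L/III-3 un II-5×II-4: LL|Ll
⇒ L over [I-1,I-2,II-1,II-2,II-3,II-4,II-5,III-1,III-2,III-3]: 463 consistent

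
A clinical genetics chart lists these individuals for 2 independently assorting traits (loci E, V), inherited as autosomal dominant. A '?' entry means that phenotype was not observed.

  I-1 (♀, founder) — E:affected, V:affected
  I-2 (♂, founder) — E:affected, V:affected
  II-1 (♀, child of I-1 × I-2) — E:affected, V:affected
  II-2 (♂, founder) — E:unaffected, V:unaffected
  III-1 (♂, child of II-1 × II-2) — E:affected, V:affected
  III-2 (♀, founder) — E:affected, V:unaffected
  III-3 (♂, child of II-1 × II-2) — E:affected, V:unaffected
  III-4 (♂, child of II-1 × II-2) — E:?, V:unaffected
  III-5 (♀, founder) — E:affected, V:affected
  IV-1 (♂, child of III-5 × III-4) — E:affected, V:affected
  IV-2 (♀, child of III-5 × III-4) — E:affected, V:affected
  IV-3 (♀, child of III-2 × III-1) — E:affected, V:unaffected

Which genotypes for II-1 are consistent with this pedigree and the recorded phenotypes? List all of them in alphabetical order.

II-1 ∈ {EE Vv, Ee Vv}

E/I-1 aff ·: Ee|EE
E/I-2 aff ·: Ee|EE
E/II-1 aff I-1×I-2: Ee|EE
E/II-2 un ·: ee
E/III-1 aff II-1×II-2: Ee
E/III-2 aff ·: Ee|EE
E/III-3 aff II-1×II-2: Ee
E/III-4 ? II-1×II-2: ee|Ee
E/III-5 aff ·: Ee|EE
E/IV-1 aff III-5×III-4: Ee|EE
E/IV-2 aff III-5×III-4: Ee|EE
E/IV-3 aff III-2×III-1: Ee|EE
⇒ E over [I-1,I-2,II-1,II-2,III-1,III-2,III-3,III-4,III-5,IV-1,IV-2,IV-3]: 248 consistent
V/I-1 aff ·: Vv|VV
V/I-2 aff ·: Vv|VV
V/II-1 aff I-1×I-2: Vv
V/II-2 un ·: vv
V/III-1 aff II-1×II-2: Vv
V/III-2 un ·: vv
V/III-3 un II-1×II-2: vv
V/III-4 un II-1×II-2: vv
V/III-5 aff ·: Vv|VV
V/IV-1 aff III-5×III-4: Vv
V/IV-2 aff III-5×III-4: Vv
V/IV-3 un III-2×III-1: vv
⇒ V over [I-1,I-2,II-1,II-2,III-1,III-2,III-3,III-4,III-5,IV-1,IV-2,IV-3]: 6 consistent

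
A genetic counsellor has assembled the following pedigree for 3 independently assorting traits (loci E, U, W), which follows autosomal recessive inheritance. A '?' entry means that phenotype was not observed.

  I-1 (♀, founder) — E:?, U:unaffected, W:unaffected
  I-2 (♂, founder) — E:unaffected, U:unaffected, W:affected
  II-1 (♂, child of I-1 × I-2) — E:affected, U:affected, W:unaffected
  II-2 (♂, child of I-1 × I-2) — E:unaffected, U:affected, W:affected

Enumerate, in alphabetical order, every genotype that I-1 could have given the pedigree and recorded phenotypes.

I-1 ∈ {Ee Uu Ww, ee Uu Ww}

E/I-1 ? ·: Ee|ee
E/I-2 un ·: Ee
E/II-1 aff I-1×I-2: ee
E/II-2 un I-1×I-2: EE|Ee
⇒ E over [I-1,I-2,II-1,II-2]: 3 consistent
U/I-1 un ·: Uu
U/I-2 un ·: Uu
U/II-1 aff I-1×I-2: uu
U/II-2 aff I-1×I-2: uu
⇒ U over [I-1,I-2,II-1,II-2]: 1 consistent
W/I-1 un ·: Ww
W/I-2 aff ·: ww
W/II-1 un I-1×I-2: Ww
W/II-2 aff I-1×I-2: ww
⇒ W over [I-1,I-2,II-1,II-2]: 1 consistent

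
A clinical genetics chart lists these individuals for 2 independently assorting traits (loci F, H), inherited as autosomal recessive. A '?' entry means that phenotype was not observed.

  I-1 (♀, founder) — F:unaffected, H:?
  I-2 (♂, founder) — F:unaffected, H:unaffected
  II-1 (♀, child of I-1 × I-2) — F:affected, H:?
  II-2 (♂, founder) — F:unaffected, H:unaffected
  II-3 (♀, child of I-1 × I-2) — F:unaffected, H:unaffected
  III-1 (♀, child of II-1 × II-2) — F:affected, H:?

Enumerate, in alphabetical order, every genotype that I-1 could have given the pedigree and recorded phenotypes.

F/I-1 un ·: Ff
F/I-2 un ·: Ff
F/II-1 aff I-1×I-2: ff
F/II-2 un ·: Ff
F/II-3 un I-1×I-2: FF|Ff
F/III-1 aff II-1×II-2: ff
⇒ F over [I-1,I-2,II-1,II-2,II-3,III-1]: 2 consistent
H/I-1 ? ·: HH|Hh|hh
H/I-2 un ·: HH|Hh
H/II-1 ? I-1×I-2: HH|Hh|hh
H/II-2 un ·: HH|Hh
H/II-3 un I-1×I-2: HH|Hh
H/III-1 ? II-1×II-2: HH|Hh|hh
⇒ H over [I-1,I-2,II-1,II-2,II-3,III-1]: 70 consistent

I-1 ∈ {Ff HH, Ff Hh, Ff hh}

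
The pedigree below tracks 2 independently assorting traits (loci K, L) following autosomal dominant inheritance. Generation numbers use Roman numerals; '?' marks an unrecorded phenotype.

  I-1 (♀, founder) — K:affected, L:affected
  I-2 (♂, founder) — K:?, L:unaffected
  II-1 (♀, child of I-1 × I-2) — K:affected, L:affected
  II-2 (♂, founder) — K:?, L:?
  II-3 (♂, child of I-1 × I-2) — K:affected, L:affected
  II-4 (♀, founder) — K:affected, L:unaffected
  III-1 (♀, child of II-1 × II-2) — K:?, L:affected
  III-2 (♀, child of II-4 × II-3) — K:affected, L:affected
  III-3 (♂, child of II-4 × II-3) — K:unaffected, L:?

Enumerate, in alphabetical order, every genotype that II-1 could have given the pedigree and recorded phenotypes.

II-1 ∈ {KK Ll, Kk Ll}

K/I-1 aff ·: Kk|KK
K/I-2 ? ·: kk|Kk|KK
K/II-1 aff I-1×I-2: Kk|KK
K/II-2 ? ·: kk|Kk|KK
K/II-3 aff I-1×I-2: Kk
K/II-4 aff ·: Kk
K/III-1 ? II-1×II-2: kk|Kk|KK
K/III-2 aff II-4×II-3: Kk|KK
K/III-3 un II-4×II-3: kk
⇒ K over [I-1,I-2,II-1,II-2,II-3,II-4,III-1,III-2,III-3]: 94 consistent
L/I-1 aff ·: Ll|LL
L/I-2 un ·: ll
L/II-1 aff I-1×I-2: Ll
L/II-2 ? ·: ll|Ll|LL
L/II-3 aff I-1×I-2: Ll
L/II-4 un ·: ll
L/III-1 aff II-1×II-2: Ll|LL
L/III-2 aff II-4×II-3: Ll
L/III-3 ? II-4×II-3: ll|Ll
⇒ L over [I-1,I-2,II-1,II-2,II-3,II-4,III-1,III-2,III-3]: 20 consistent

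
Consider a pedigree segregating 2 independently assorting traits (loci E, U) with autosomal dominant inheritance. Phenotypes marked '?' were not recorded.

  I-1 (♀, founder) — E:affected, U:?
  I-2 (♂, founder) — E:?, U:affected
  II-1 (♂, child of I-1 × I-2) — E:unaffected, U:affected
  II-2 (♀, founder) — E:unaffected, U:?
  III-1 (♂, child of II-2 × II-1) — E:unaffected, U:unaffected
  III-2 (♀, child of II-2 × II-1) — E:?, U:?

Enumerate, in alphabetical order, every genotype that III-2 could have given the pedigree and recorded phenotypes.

E/I-1 aff ·: Ee
E/I-2 ? ·: ee|Ee
E/II-1 un I-1×I-2: ee
E/II-2 un ·: ee
E/III-1 un II-2×II-1: ee
E/III-2 ? II-2×II-1: ee
⇒ E over [I-1,I-2,II-1,II-2,III-1,III-2]: 2 consistent
U/I-1 ? ·: uu|Uu|UU
U/I-2 aff ·: Uu|UU
U/II-1 aff I-1×I-2: Uu
U/II-2 ? ·: uu|Uu
U/III-1 un II-2×II-1: uu
U/III-2 ? II-2×II-1: uu|Uu|UU
⇒ U over [I-1,I-2,II-1,II-2,III-1,III-2]: 25 consistent

III-2 ∈ {ee UU, ee Uu, ee uu}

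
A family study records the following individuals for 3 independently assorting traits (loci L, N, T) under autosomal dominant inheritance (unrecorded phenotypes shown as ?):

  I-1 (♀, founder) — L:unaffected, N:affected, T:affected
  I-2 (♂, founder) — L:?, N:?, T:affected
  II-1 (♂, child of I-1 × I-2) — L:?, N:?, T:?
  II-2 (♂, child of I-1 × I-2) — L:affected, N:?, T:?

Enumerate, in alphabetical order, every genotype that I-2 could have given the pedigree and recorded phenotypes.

I-2 ∈ {LL NN TT, LL NN Tt, LL Nn TT, LL Nn Tt, LL nn TT, LL nn Tt, Ll NN TT, Ll NN Tt, Ll Nn TT, Ll Nn Tt, Ll nn TT, Ll nn Tt}

L/I-1 un ·: ll
L/I-2 ? ·: Ll|LL
L/II-1 ? I-1×I-2: ll|Ll
L/II-2 aff I-1×I-2: Ll
⇒ L over [I-1,I-2,II-1,II-2]: 3 consistent
N/I-1 aff ·: Nn|NN
N/I-2 ? ·: nn|Nn|NN
N/II-1 ? I-1×I-2: nn|Nn|NN
N/II-2 ? I-1×I-2: nn|Nn|NN
⇒ N over [I-1,I-2,II-1,II-2]: 23 consistent
T/I-1 aff ·: Tt|TT
T/I-2 aff ·: Tt|TT
T/II-1 ? I-1×I-2: tt|Tt|TT
T/II-2 ? I-1×I-2: tt|Tt|TT
⇒ T over [I-1,I-2,II-1,II-2]: 18 consistent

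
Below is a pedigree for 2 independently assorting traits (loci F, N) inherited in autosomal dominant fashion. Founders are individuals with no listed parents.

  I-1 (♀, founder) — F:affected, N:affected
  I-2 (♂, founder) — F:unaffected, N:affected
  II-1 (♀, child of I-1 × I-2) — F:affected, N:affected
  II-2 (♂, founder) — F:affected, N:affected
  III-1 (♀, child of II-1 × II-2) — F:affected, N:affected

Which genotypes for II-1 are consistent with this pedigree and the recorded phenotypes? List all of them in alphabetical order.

F/I-1 aff ·: Ff|FF
F/I-2 un ·: ff
F/II-1 aff I-1×I-2: Ff
F/II-2 aff ·: Ff|FF
F/III-1 aff II-1×II-2: Ff|FF
⇒ F over [I-1,I-2,II-1,II-2,III-1]: 8 consistent
N/I-1 aff ·: Nn|NN
N/I-2 aff ·: Nn|NN
N/II-1 aff I-1×I-2: Nn|NN
N/II-2 aff ·: Nn|NN
N/III-1 aff II-1×II-2: Nn|NN
⇒ N over [I-1,I-2,II-1,II-2,III-1]: 24 consistent

II-1 ∈ {Ff NN, Ff Nn}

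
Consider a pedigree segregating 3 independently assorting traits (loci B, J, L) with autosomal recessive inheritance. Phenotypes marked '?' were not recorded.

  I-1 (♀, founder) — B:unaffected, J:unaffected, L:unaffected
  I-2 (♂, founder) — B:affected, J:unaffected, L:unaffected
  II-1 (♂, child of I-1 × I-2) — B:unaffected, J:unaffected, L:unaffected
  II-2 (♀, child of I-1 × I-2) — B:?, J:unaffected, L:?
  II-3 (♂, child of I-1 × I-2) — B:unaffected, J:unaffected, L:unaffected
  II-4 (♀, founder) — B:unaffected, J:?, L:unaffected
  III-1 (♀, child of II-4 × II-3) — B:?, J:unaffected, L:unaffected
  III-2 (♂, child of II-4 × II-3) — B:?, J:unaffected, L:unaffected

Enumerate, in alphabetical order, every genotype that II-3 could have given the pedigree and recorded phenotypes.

B/I-1 un ·: BB|Bb
B/I-2 aff ·: bb
B/II-1 un I-1×I-2: Bb
B/II-2 ? I-1×I-2: Bb|bb
B/II-3 un I-1×I-2: Bb
B/II-4 un ·: BB|Bb
B/III-1 ? II-4×II-3: BB|Bb|bb
B/III-2 ? II-4×II-3: BB|Bb|bb
⇒ B over [I-1,I-2,II-1,II-2,II-3,II-4,III-1,III-2]: 39 consistent
J/I-1 un ·: JJ|Jj
J/I-2 un ·: JJ|Jj
J/II-1 un I-1×I-2: JJ|Jj
J/II-2 un I-1×I-2: JJ|Jj
J/II-3 un I-1×I-2: JJ|Jj
J/II-4 ? ·: JJ|Jj|jj
J/III-1 un II-4×II-3: JJ|Jj
J/III-2 un II-4×II-3: JJ|Jj
⇒ J over [I-1,I-2,II-1,II-2,II-3,II-4,III-1,III-2]: 186 consistent
L/I-1 un ·: LL|Ll
L/I-2 un ·: LL|Ll
L/II-1 un I-1×I-2: LL|Ll
L/II-2 ? I-1×I-2: LL|Ll|ll
L/II-3 un I-1×I-2: LL|Ll
L/II-4 un ·: LL|Ll
L/III-1 un II-4×II-3: LL|Ll
L/III-2 un II-4×II-3: LL|Ll
⇒ L over [I-1,I-2,II-1,II-2,II-3,II-4,III-1,III-2]: 187 consistent

II-3 ∈ {Bb JJ LL, Bb JJ Ll, Bb Jj LL, Bb Jj Ll}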